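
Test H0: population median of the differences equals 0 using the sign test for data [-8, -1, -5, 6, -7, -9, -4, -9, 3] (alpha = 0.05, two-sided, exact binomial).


Step 1: Discard zero differences. Original n = 9; n_eff = number of nonzero differences = 9.
Nonzero differences (with sign): -8, -1, -5, +6, -7, -9, -4, -9, +3
Step 2: Count signs: positive = 2, negative = 7.
Step 3: Under H0: P(positive) = 0.5, so the number of positives S ~ Bin(9, 0.5).
Step 4: Two-sided exact p-value = sum of Bin(9,0.5) probabilities at or below the observed probability = 0.179688.
Step 5: alpha = 0.05. fail to reject H0.

n_eff = 9, pos = 2, neg = 7, p = 0.179688, fail to reject H0.


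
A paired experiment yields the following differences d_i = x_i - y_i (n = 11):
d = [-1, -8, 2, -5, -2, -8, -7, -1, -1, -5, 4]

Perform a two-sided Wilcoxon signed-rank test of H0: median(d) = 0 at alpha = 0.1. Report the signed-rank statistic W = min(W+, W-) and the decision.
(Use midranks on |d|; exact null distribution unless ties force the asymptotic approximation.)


Step 1: Drop any zero differences (none here) and take |d_i|.
|d| = [1, 8, 2, 5, 2, 8, 7, 1, 1, 5, 4]
Step 2: Midrank |d_i| (ties get averaged ranks).
ranks: |1|->2, |8|->10.5, |2|->4.5, |5|->7.5, |2|->4.5, |8|->10.5, |7|->9, |1|->2, |1|->2, |5|->7.5, |4|->6
Step 3: Attach original signs; sum ranks with positive sign and with negative sign.
W+ = 4.5 + 6 = 10.5
W- = 2 + 10.5 + 7.5 + 4.5 + 10.5 + 9 + 2 + 2 + 7.5 = 55.5
(Check: W+ + W- = 66 should equal n(n+1)/2 = 66.)
Step 4: Test statistic W = min(W+, W-) = 10.5.
Step 5: Ties in |d|, so use the tie-corrected normal approximation.
        E[W] = n(n+1)/4 = 11*12/4 = 33.
        Tie groups: |d|=1 (t=3), |d|=2 (t=2), |d|=5 (t=2), |d|=8 (t=2); sum(t^3 - t) = 42.
        Var[W] = n(n+1)(2n+1)/24 - sum(t^3-t)/48 = 3036/24 - 42/48 = 125.625.
        z = (W - E[W]) / sqrt(Var[W]) = (10.5 - 33) / 11.2083 = -2.0074.
        Two-sided p = 2*Phi(z) = 0.044702.
Step 6: alpha = 0.1. reject H0.

W+ = 10.5, W- = 55.5, W = min = 10.5, p = 0.044702, reject H0.


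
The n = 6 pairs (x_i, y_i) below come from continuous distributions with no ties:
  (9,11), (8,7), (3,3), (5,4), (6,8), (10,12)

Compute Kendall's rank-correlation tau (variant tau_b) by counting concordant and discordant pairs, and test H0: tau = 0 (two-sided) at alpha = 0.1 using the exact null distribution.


Step 1: Enumerate the 15 unordered pairs (i,j) with i<j and classify each by sign(x_j-x_i) * sign(y_j-y_i).
  (1,2):dx=-1,dy=-4->C; (1,3):dx=-6,dy=-8->C; (1,4):dx=-4,dy=-7->C; (1,5):dx=-3,dy=-3->C
  (1,6):dx=+1,dy=+1->C; (2,3):dx=-5,dy=-4->C; (2,4):dx=-3,dy=-3->C; (2,5):dx=-2,dy=+1->D
  (2,6):dx=+2,dy=+5->C; (3,4):dx=+2,dy=+1->C; (3,5):dx=+3,dy=+5->C; (3,6):dx=+7,dy=+9->C
  (4,5):dx=+1,dy=+4->C; (4,6):dx=+5,dy=+8->C; (5,6):dx=+4,dy=+4->C
Step 2: C = 14, D = 1, total pairs = 15.
Step 3: tau = (C - D)/(n(n-1)/2) = (14 - 1)/15 = 0.866667.
Step 4: Exact two-sided p-value (enumerate n! = 720 permutations of y under H0): p = 0.016667.
Step 5: alpha = 0.1. reject H0.

tau_b = 0.8667 (C=14, D=1), p = 0.016667, reject H0.


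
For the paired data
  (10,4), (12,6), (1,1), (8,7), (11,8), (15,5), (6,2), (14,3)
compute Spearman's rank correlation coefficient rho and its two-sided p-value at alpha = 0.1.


Step 1: Rank x and y separately (midranks; no ties here).
rank(x): 10->4, 12->6, 1->1, 8->3, 11->5, 15->8, 6->2, 14->7
rank(y): 4->4, 6->6, 1->1, 7->7, 8->8, 5->5, 2->2, 3->3
Step 2: d_i = R_x(i) - R_y(i); compute d_i^2.
  (4-4)^2=0, (6-6)^2=0, (1-1)^2=0, (3-7)^2=16, (5-8)^2=9, (8-5)^2=9, (2-2)^2=0, (7-3)^2=16
sum(d^2) = 50.
Step 3: rho = 1 - 6*50 / (8*(8^2 - 1)) = 1 - 300/504 = 0.404762.
Step 4: Under H0, t = rho * sqrt((n-2)/(1-rho^2)) = 1.0842 ~ t(6).
Step 5: Two-sided p-value from the t-distribution with 6 df = 0.319889.
Step 6: alpha = 0.1. fail to reject H0.

rho = 0.4048, p = 0.319889, fail to reject H0 at alpha = 0.1.


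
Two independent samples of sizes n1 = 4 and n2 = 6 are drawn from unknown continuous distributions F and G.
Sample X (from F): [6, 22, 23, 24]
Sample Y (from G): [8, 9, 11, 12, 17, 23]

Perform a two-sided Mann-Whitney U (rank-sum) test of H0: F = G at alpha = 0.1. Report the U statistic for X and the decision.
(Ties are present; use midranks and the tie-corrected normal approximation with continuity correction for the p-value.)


Step 1: Combine and sort all 10 observations; assign midranks.
sorted (value, group): (6,X), (8,Y), (9,Y), (11,Y), (12,Y), (17,Y), (22,X), (23,X), (23,Y), (24,X)
ranks: 6->1, 8->2, 9->3, 11->4, 12->5, 17->6, 22->7, 23->8.5, 23->8.5, 24->10
Step 2: Rank sum for X: R1 = 1 + 7 + 8.5 + 10 = 26.5.
Step 3: U_X = R1 - n1(n1+1)/2 = 26.5 - 4*5/2 = 26.5 - 10 = 16.5.
       U_Y = n1*n2 - U_X = 24 - 16.5 = 7.5.
Step 4: Ties are present, so use the tie-corrected normal approximation (with continuity correction) for the p-value.
Step 5: p-value = 0.392330; compare to alpha = 0.1. fail to reject H0.

U_X = 16.5, p = 0.392330, fail to reject H0 at alpha = 0.1.


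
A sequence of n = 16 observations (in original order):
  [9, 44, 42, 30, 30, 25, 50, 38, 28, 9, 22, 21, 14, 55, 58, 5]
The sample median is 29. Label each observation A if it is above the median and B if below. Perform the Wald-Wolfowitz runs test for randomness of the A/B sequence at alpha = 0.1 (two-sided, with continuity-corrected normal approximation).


Step 1: Compute median = 29; label A = above, B = below.
Labels in order: BAAAABAABBBBBAAB  (n_A = 8, n_B = 8)
Step 2: Count runs R = 7.
Step 3: Under H0 (random ordering), E[R] = 2*n_A*n_B/(n_A+n_B) + 1 = 2*8*8/16 + 1 = 9.0000.
        Var[R] = 2*n_A*n_B*(2*n_A*n_B - n_A - n_B) / ((n_A+n_B)^2 * (n_A+n_B-1)) = 14336/3840 = 3.7333.
        SD[R] = 1.9322.
Step 4: Continuity-corrected z = (R + 0.5 - E[R]) / SD[R] = (7 + 0.5 - 9.0000) / 1.9322 = -0.7763.
Step 5: Two-sided p-value via normal approximation = 2*(1 - Phi(|z|)) = 0.437558.
Step 6: alpha = 0.1. fail to reject H0.

R = 7, z = -0.7763, p = 0.437558, fail to reject H0.


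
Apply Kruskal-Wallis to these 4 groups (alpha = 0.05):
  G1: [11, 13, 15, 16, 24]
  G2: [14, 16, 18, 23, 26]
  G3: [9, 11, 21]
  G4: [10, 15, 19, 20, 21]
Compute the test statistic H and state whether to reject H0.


Step 1: Combine all N = 18 observations and assign midranks.
sorted (value, group, rank): (9,G3,1), (10,G4,2), (11,G1,3.5), (11,G3,3.5), (13,G1,5), (14,G2,6), (15,G1,7.5), (15,G4,7.5), (16,G1,9.5), (16,G2,9.5), (18,G2,11), (19,G4,12), (20,G4,13), (21,G3,14.5), (21,G4,14.5), (23,G2,16), (24,G1,17), (26,G2,18)
Step 2: Sum ranks within each group.
R_1 = 42.5 (n_1 = 5)
R_2 = 60.5 (n_2 = 5)
R_3 = 19 (n_3 = 3)
R_4 = 49 (n_4 = 5)
Step 3: H = 12/(N(N+1)) * sum(R_i^2/n_i) - 3(N+1)
     = 12/(18*19) * (42.5^2/5 + 60.5^2/5 + 19^2/3 + 49^2/5) - 3*19
     = 0.035088 * 1693.83 - 57
     = 2.432749.
Step 4: Ties present; correction factor C = 1 - 24/(18^3 - 18) = 0.995872. Corrected H = 2.432749 / 0.995872 = 2.442832.
Step 5: Under H0, H ~ chi^2(3); p-value = 0.485711.
Step 6: alpha = 0.05. fail to reject H0.

H = 2.4428, df = 3, p = 0.485711, fail to reject H0.


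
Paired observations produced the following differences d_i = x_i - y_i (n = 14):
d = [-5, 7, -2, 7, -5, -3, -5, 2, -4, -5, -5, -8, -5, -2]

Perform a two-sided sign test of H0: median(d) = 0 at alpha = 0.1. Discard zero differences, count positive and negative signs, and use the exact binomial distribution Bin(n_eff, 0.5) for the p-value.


Step 1: Discard zero differences. Original n = 14; n_eff = number of nonzero differences = 14.
Nonzero differences (with sign): -5, +7, -2, +7, -5, -3, -5, +2, -4, -5, -5, -8, -5, -2
Step 2: Count signs: positive = 3, negative = 11.
Step 3: Under H0: P(positive) = 0.5, so the number of positives S ~ Bin(14, 0.5).
Step 4: Two-sided exact p-value = sum of Bin(14,0.5) probabilities at or below the observed probability = 0.057373.
Step 5: alpha = 0.1. reject H0.

n_eff = 14, pos = 3, neg = 11, p = 0.057373, reject H0.


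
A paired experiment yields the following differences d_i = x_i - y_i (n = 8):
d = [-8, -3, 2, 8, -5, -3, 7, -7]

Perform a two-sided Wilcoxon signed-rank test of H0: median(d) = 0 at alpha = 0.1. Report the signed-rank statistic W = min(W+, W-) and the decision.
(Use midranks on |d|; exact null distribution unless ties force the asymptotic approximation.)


Step 1: Drop any zero differences (none here) and take |d_i|.
|d| = [8, 3, 2, 8, 5, 3, 7, 7]
Step 2: Midrank |d_i| (ties get averaged ranks).
ranks: |8|->7.5, |3|->2.5, |2|->1, |8|->7.5, |5|->4, |3|->2.5, |7|->5.5, |7|->5.5
Step 3: Attach original signs; sum ranks with positive sign and with negative sign.
W+ = 1 + 7.5 + 5.5 = 14
W- = 7.5 + 2.5 + 4 + 2.5 + 5.5 = 22
(Check: W+ + W- = 36 should equal n(n+1)/2 = 36.)
Step 4: Test statistic W = min(W+, W-) = 14.
Step 5: Ties in |d|, so use the tie-corrected normal approximation.
        E[W] = n(n+1)/4 = 8*9/4 = 18.
        Tie groups: |d|=3 (t=2), |d|=7 (t=2), |d|=8 (t=2); sum(t^3 - t) = 18.
        Var[W] = n(n+1)(2n+1)/24 - sum(t^3-t)/48 = 1224/24 - 18/48 = 50.625.
        z = (W - E[W]) / sqrt(Var[W]) = (14 - 18) / 7.1151 = -0.5622.
        Two-sided p = 2*Phi(z) = 0.573992.
Step 6: alpha = 0.1. fail to reject H0.

W+ = 14, W- = 22, W = min = 14, p = 0.573992, fail to reject H0.


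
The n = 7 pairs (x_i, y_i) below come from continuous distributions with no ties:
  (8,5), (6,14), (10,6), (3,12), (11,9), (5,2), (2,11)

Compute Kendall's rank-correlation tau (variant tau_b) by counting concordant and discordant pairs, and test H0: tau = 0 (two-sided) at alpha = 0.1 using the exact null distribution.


Step 1: Enumerate the 21 unordered pairs (i,j) with i<j and classify each by sign(x_j-x_i) * sign(y_j-y_i).
  (1,2):dx=-2,dy=+9->D; (1,3):dx=+2,dy=+1->C; (1,4):dx=-5,dy=+7->D; (1,5):dx=+3,dy=+4->C
  (1,6):dx=-3,dy=-3->C; (1,7):dx=-6,dy=+6->D; (2,3):dx=+4,dy=-8->D; (2,4):dx=-3,dy=-2->C
  (2,5):dx=+5,dy=-5->D; (2,6):dx=-1,dy=-12->C; (2,7):dx=-4,dy=-3->C; (3,4):dx=-7,dy=+6->D
  (3,5):dx=+1,dy=+3->C; (3,6):dx=-5,dy=-4->C; (3,7):dx=-8,dy=+5->D; (4,5):dx=+8,dy=-3->D
  (4,6):dx=+2,dy=-10->D; (4,7):dx=-1,dy=-1->C; (5,6):dx=-6,dy=-7->C; (5,7):dx=-9,dy=+2->D
  (6,7):dx=-3,dy=+9->D
Step 2: C = 10, D = 11, total pairs = 21.
Step 3: tau = (C - D)/(n(n-1)/2) = (10 - 11)/21 = -0.047619.
Step 4: Exact two-sided p-value (enumerate n! = 5040 permutations of y under H0): p = 1.000000.
Step 5: alpha = 0.1. fail to reject H0.

tau_b = -0.0476 (C=10, D=11), p = 1.000000, fail to reject H0.


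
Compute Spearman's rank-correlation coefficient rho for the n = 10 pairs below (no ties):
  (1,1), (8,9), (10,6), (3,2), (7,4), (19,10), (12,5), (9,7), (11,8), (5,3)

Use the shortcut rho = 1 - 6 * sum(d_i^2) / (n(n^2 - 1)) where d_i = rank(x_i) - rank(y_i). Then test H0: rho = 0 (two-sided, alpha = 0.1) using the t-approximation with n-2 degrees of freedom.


Step 1: Rank x and y separately (midranks; no ties here).
rank(x): 1->1, 8->5, 10->7, 3->2, 7->4, 19->10, 12->9, 9->6, 11->8, 5->3
rank(y): 1->1, 9->9, 6->6, 2->2, 4->4, 10->10, 5->5, 7->7, 8->8, 3->3
Step 2: d_i = R_x(i) - R_y(i); compute d_i^2.
  (1-1)^2=0, (5-9)^2=16, (7-6)^2=1, (2-2)^2=0, (4-4)^2=0, (10-10)^2=0, (9-5)^2=16, (6-7)^2=1, (8-8)^2=0, (3-3)^2=0
sum(d^2) = 34.
Step 3: rho = 1 - 6*34 / (10*(10^2 - 1)) = 1 - 204/990 = 0.793939.
Step 4: Under H0, t = rho * sqrt((n-2)/(1-rho^2)) = 3.6934 ~ t(8).
Step 5: Two-sided p-value from the t-distribution with 8 df = 0.006100.
Step 6: alpha = 0.1. reject H0.

rho = 0.7939, p = 0.006100, reject H0 at alpha = 0.1.


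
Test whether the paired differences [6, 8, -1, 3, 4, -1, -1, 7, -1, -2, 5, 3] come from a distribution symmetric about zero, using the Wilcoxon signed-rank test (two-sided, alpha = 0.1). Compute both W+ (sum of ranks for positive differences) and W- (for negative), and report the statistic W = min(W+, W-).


Step 1: Drop any zero differences (none here) and take |d_i|.
|d| = [6, 8, 1, 3, 4, 1, 1, 7, 1, 2, 5, 3]
Step 2: Midrank |d_i| (ties get averaged ranks).
ranks: |6|->10, |8|->12, |1|->2.5, |3|->6.5, |4|->8, |1|->2.5, |1|->2.5, |7|->11, |1|->2.5, |2|->5, |5|->9, |3|->6.5
Step 3: Attach original signs; sum ranks with positive sign and with negative sign.
W+ = 10 + 12 + 6.5 + 8 + 11 + 9 + 6.5 = 63
W- = 2.5 + 2.5 + 2.5 + 2.5 + 5 = 15
(Check: W+ + W- = 78 should equal n(n+1)/2 = 78.)
Step 4: Test statistic W = min(W+, W-) = 15.
Step 5: Ties in |d|, so use the tie-corrected normal approximation.
        E[W] = n(n+1)/4 = 12*13/4 = 39.
        Tie groups: |d|=1 (t=4), |d|=3 (t=2); sum(t^3 - t) = 66.
        Var[W] = n(n+1)(2n+1)/24 - sum(t^3-t)/48 = 3900/24 - 66/48 = 161.125.
        z = (W - E[W]) / sqrt(Var[W]) = (15 - 39) / 12.6935 = -1.8907.
        Two-sided p = 2*Phi(z) = 0.058660.
Step 6: alpha = 0.1. reject H0.

W+ = 63, W- = 15, W = min = 15, p = 0.058660, reject H0.


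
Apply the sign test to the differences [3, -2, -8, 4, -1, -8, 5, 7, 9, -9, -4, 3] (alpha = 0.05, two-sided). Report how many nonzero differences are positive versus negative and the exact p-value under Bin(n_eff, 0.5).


Step 1: Discard zero differences. Original n = 12; n_eff = number of nonzero differences = 12.
Nonzero differences (with sign): +3, -2, -8, +4, -1, -8, +5, +7, +9, -9, -4, +3
Step 2: Count signs: positive = 6, negative = 6.
Step 3: Under H0: P(positive) = 0.5, so the number of positives S ~ Bin(12, 0.5).
Step 4: Two-sided exact p-value = sum of Bin(12,0.5) probabilities at or below the observed probability = 1.000000.
Step 5: alpha = 0.05. fail to reject H0.

n_eff = 12, pos = 6, neg = 6, p = 1.000000, fail to reject H0.


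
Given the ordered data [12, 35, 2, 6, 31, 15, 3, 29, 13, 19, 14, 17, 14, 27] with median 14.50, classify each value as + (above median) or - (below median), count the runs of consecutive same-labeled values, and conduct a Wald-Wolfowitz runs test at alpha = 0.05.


Step 1: Compute median = 14.50; label A = above, B = below.
Labels in order: BABBAABABABABA  (n_A = 7, n_B = 7)
Step 2: Count runs R = 12.
Step 3: Under H0 (random ordering), E[R] = 2*n_A*n_B/(n_A+n_B) + 1 = 2*7*7/14 + 1 = 8.0000.
        Var[R] = 2*n_A*n_B*(2*n_A*n_B - n_A - n_B) / ((n_A+n_B)^2 * (n_A+n_B-1)) = 8232/2548 = 3.2308.
        SD[R] = 1.7974.
Step 4: Continuity-corrected z = (R - 0.5 - E[R]) / SD[R] = (12 - 0.5 - 8.0000) / 1.7974 = 1.9472.
Step 5: Two-sided p-value via normal approximation = 2*(1 - Phi(|z|)) = 0.051508.
Step 6: alpha = 0.05. fail to reject H0.

R = 12, z = 1.9472, p = 0.051508, fail to reject H0.


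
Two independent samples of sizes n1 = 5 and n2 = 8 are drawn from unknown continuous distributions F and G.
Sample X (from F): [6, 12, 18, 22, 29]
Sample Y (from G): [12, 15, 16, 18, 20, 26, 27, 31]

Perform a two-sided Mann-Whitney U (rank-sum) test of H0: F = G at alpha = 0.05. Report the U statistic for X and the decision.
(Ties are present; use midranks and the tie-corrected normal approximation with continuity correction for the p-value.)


Step 1: Combine and sort all 13 observations; assign midranks.
sorted (value, group): (6,X), (12,X), (12,Y), (15,Y), (16,Y), (18,X), (18,Y), (20,Y), (22,X), (26,Y), (27,Y), (29,X), (31,Y)
ranks: 6->1, 12->2.5, 12->2.5, 15->4, 16->5, 18->6.5, 18->6.5, 20->8, 22->9, 26->10, 27->11, 29->12, 31->13
Step 2: Rank sum for X: R1 = 1 + 2.5 + 6.5 + 9 + 12 = 31.
Step 3: U_X = R1 - n1(n1+1)/2 = 31 - 5*6/2 = 31 - 15 = 16.
       U_Y = n1*n2 - U_X = 40 - 16 = 24.
Step 4: Ties are present, so use the tie-corrected normal approximation (with continuity correction) for the p-value.
Step 5: p-value = 0.607419; compare to alpha = 0.05. fail to reject H0.

U_X = 16, p = 0.607419, fail to reject H0 at alpha = 0.05.


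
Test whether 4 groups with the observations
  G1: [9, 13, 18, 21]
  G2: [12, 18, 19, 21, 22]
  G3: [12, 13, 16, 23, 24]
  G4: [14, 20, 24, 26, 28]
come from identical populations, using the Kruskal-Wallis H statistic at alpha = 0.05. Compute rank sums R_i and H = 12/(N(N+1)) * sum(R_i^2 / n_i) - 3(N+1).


Step 1: Combine all N = 19 observations and assign midranks.
sorted (value, group, rank): (9,G1,1), (12,G2,2.5), (12,G3,2.5), (13,G1,4.5), (13,G3,4.5), (14,G4,6), (16,G3,7), (18,G1,8.5), (18,G2,8.5), (19,G2,10), (20,G4,11), (21,G1,12.5), (21,G2,12.5), (22,G2,14), (23,G3,15), (24,G3,16.5), (24,G4,16.5), (26,G4,18), (28,G4,19)
Step 2: Sum ranks within each group.
R_1 = 26.5 (n_1 = 4)
R_2 = 47.5 (n_2 = 5)
R_3 = 45.5 (n_3 = 5)
R_4 = 70.5 (n_4 = 5)
Step 3: H = 12/(N(N+1)) * sum(R_i^2/n_i) - 3(N+1)
     = 12/(19*20) * (26.5^2/4 + 47.5^2/5 + 45.5^2/5 + 70.5^2/5) - 3*20
     = 0.031579 * 2034.91 - 60
     = 4.260395.
Step 4: Ties present; correction factor C = 1 - 30/(19^3 - 19) = 0.995614. Corrected H = 4.260395 / 0.995614 = 4.279163.
Step 5: Under H0, H ~ chi^2(3); p-value = 0.232855.
Step 6: alpha = 0.05. fail to reject H0.

H = 4.2792, df = 3, p = 0.232855, fail to reject H0.


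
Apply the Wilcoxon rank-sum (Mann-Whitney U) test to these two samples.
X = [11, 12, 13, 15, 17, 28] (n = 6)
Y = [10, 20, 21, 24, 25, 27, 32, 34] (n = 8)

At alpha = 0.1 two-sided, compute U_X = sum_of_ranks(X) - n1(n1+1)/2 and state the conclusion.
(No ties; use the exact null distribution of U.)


Step 1: Combine and sort all 14 observations; assign midranks.
sorted (value, group): (10,Y), (11,X), (12,X), (13,X), (15,X), (17,X), (20,Y), (21,Y), (24,Y), (25,Y), (27,Y), (28,X), (32,Y), (34,Y)
ranks: 10->1, 11->2, 12->3, 13->4, 15->5, 17->6, 20->7, 21->8, 24->9, 25->10, 27->11, 28->12, 32->13, 34->14
Step 2: Rank sum for X: R1 = 2 + 3 + 4 + 5 + 6 + 12 = 32.
Step 3: U_X = R1 - n1(n1+1)/2 = 32 - 6*7/2 = 32 - 21 = 11.
       U_Y = n1*n2 - U_X = 48 - 11 = 37.
Step 4: No ties, so the exact null distribution of U (based on enumerating the C(14,6) = 3003 equally likely rank assignments) gives the two-sided p-value.
Step 5: p-value = 0.107892; compare to alpha = 0.1. fail to reject H0.

U_X = 11, p = 0.107892, fail to reject H0 at alpha = 0.1.


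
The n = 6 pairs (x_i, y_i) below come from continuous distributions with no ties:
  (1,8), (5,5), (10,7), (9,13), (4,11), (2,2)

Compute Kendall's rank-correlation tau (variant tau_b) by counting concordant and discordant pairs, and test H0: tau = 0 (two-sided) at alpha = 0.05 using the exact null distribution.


Step 1: Enumerate the 15 unordered pairs (i,j) with i<j and classify each by sign(x_j-x_i) * sign(y_j-y_i).
  (1,2):dx=+4,dy=-3->D; (1,3):dx=+9,dy=-1->D; (1,4):dx=+8,dy=+5->C; (1,5):dx=+3,dy=+3->C
  (1,6):dx=+1,dy=-6->D; (2,3):dx=+5,dy=+2->C; (2,4):dx=+4,dy=+8->C; (2,5):dx=-1,dy=+6->D
  (2,6):dx=-3,dy=-3->C; (3,4):dx=-1,dy=+6->D; (3,5):dx=-6,dy=+4->D; (3,6):dx=-8,dy=-5->C
  (4,5):dx=-5,dy=-2->C; (4,6):dx=-7,dy=-11->C; (5,6):dx=-2,dy=-9->C
Step 2: C = 9, D = 6, total pairs = 15.
Step 3: tau = (C - D)/(n(n-1)/2) = (9 - 6)/15 = 0.200000.
Step 4: Exact two-sided p-value (enumerate n! = 720 permutations of y under H0): p = 0.719444.
Step 5: alpha = 0.05. fail to reject H0.

tau_b = 0.2000 (C=9, D=6), p = 0.719444, fail to reject H0.


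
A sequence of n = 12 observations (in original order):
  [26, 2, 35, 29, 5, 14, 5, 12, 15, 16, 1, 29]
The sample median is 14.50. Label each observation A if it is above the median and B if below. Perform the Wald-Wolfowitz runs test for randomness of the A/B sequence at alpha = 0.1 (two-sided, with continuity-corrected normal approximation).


Step 1: Compute median = 14.50; label A = above, B = below.
Labels in order: ABAABBBBAABA  (n_A = 6, n_B = 6)
Step 2: Count runs R = 7.
Step 3: Under H0 (random ordering), E[R] = 2*n_A*n_B/(n_A+n_B) + 1 = 2*6*6/12 + 1 = 7.0000.
        Var[R] = 2*n_A*n_B*(2*n_A*n_B - n_A - n_B) / ((n_A+n_B)^2 * (n_A+n_B-1)) = 4320/1584 = 2.7273.
        SD[R] = 1.6514.
Step 4: R = E[R], so z = 0 with no continuity correction.
Step 5: Two-sided p-value via normal approximation = 2*(1 - Phi(|z|)) = 1.000000.
Step 6: alpha = 0.1. fail to reject H0.

R = 7, z = 0.0000, p = 1.000000, fail to reject H0.


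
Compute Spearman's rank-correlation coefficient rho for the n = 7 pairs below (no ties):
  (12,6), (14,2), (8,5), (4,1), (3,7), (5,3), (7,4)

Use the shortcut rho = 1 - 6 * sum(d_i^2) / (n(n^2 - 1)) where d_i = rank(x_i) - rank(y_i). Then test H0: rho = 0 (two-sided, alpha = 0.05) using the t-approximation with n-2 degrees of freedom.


Step 1: Rank x and y separately (midranks; no ties here).
rank(x): 12->6, 14->7, 8->5, 4->2, 3->1, 5->3, 7->4
rank(y): 6->6, 2->2, 5->5, 1->1, 7->7, 3->3, 4->4
Step 2: d_i = R_x(i) - R_y(i); compute d_i^2.
  (6-6)^2=0, (7-2)^2=25, (5-5)^2=0, (2-1)^2=1, (1-7)^2=36, (3-3)^2=0, (4-4)^2=0
sum(d^2) = 62.
Step 3: rho = 1 - 6*62 / (7*(7^2 - 1)) = 1 - 372/336 = -0.107143.
Step 4: Under H0, t = rho * sqrt((n-2)/(1-rho^2)) = -0.2410 ~ t(5).
Step 5: Two-sided p-value from the t-distribution with 5 df = 0.819151.
Step 6: alpha = 0.05. fail to reject H0.

rho = -0.1071, p = 0.819151, fail to reject H0 at alpha = 0.05.


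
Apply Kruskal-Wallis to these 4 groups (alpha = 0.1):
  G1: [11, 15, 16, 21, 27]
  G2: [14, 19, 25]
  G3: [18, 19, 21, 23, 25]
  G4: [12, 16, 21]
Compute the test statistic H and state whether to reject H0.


Step 1: Combine all N = 16 observations and assign midranks.
sorted (value, group, rank): (11,G1,1), (12,G4,2), (14,G2,3), (15,G1,4), (16,G1,5.5), (16,G4,5.5), (18,G3,7), (19,G2,8.5), (19,G3,8.5), (21,G1,11), (21,G3,11), (21,G4,11), (23,G3,13), (25,G2,14.5), (25,G3,14.5), (27,G1,16)
Step 2: Sum ranks within each group.
R_1 = 37.5 (n_1 = 5)
R_2 = 26 (n_2 = 3)
R_3 = 54 (n_3 = 5)
R_4 = 18.5 (n_4 = 3)
Step 3: H = 12/(N(N+1)) * sum(R_i^2/n_i) - 3(N+1)
     = 12/(16*17) * (37.5^2/5 + 26^2/3 + 54^2/5 + 18.5^2/3) - 3*17
     = 0.044118 * 1203.87 - 51
     = 2.111765.
Step 4: Ties present; correction factor C = 1 - 42/(16^3 - 16) = 0.989706. Corrected H = 2.111765 / 0.989706 = 2.133730.
Step 5: Under H0, H ~ chi^2(3); p-value = 0.545119.
Step 6: alpha = 0.1. fail to reject H0.

H = 2.1337, df = 3, p = 0.545119, fail to reject H0.


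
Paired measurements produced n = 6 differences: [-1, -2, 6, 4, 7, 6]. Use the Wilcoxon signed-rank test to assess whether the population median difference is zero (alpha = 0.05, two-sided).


Step 1: Drop any zero differences (none here) and take |d_i|.
|d| = [1, 2, 6, 4, 7, 6]
Step 2: Midrank |d_i| (ties get averaged ranks).
ranks: |1|->1, |2|->2, |6|->4.5, |4|->3, |7|->6, |6|->4.5
Step 3: Attach original signs; sum ranks with positive sign and with negative sign.
W+ = 4.5 + 3 + 6 + 4.5 = 18
W- = 1 + 2 = 3
(Check: W+ + W- = 21 should equal n(n+1)/2 = 21.)
Step 4: Test statistic W = min(W+, W-) = 3.
Step 5: Ties in |d|, so use the tie-corrected normal approximation.
        E[W] = n(n+1)/4 = 6*7/4 = 10.5.
        Tie groups: |d|=6 (t=2); sum(t^3 - t) = 6.
        Var[W] = n(n+1)(2n+1)/24 - sum(t^3-t)/48 = 546/24 - 6/48 = 22.625.
        z = (W - E[W]) / sqrt(Var[W]) = (3 - 10.5) / 4.7566 = -1.5768.
        Two-sided p = 2*Phi(z) = 0.114850.
Step 6: alpha = 0.05. fail to reject H0.

W+ = 18, W- = 3, W = min = 3, p = 0.114850, fail to reject H0.


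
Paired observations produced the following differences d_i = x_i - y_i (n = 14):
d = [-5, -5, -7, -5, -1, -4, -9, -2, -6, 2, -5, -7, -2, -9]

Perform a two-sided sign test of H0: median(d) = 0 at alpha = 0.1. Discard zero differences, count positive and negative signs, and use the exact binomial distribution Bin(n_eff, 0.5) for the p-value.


Step 1: Discard zero differences. Original n = 14; n_eff = number of nonzero differences = 14.
Nonzero differences (with sign): -5, -5, -7, -5, -1, -4, -9, -2, -6, +2, -5, -7, -2, -9
Step 2: Count signs: positive = 1, negative = 13.
Step 3: Under H0: P(positive) = 0.5, so the number of positives S ~ Bin(14, 0.5).
Step 4: Two-sided exact p-value = sum of Bin(14,0.5) probabilities at or below the observed probability = 0.001831.
Step 5: alpha = 0.1. reject H0.

n_eff = 14, pos = 1, neg = 13, p = 0.001831, reject H0.


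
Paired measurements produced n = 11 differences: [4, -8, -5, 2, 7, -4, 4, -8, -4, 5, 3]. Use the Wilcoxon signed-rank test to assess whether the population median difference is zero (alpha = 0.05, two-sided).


Step 1: Drop any zero differences (none here) and take |d_i|.
|d| = [4, 8, 5, 2, 7, 4, 4, 8, 4, 5, 3]
Step 2: Midrank |d_i| (ties get averaged ranks).
ranks: |4|->4.5, |8|->10.5, |5|->7.5, |2|->1, |7|->9, |4|->4.5, |4|->4.5, |8|->10.5, |4|->4.5, |5|->7.5, |3|->2
Step 3: Attach original signs; sum ranks with positive sign and with negative sign.
W+ = 4.5 + 1 + 9 + 4.5 + 7.5 + 2 = 28.5
W- = 10.5 + 7.5 + 4.5 + 10.5 + 4.5 = 37.5
(Check: W+ + W- = 66 should equal n(n+1)/2 = 66.)
Step 4: Test statistic W = min(W+, W-) = 28.5.
Step 5: Ties in |d|, so use the tie-corrected normal approximation.
        E[W] = n(n+1)/4 = 11*12/4 = 33.
        Tie groups: |d|=4 (t=4), |d|=5 (t=2), |d|=8 (t=2); sum(t^3 - t) = 72.
        Var[W] = n(n+1)(2n+1)/24 - sum(t^3-t)/48 = 3036/24 - 72/48 = 125.
        z = (W - E[W]) / sqrt(Var[W]) = (28.5 - 33) / 11.1803 = -0.4025.
        Two-sided p = 2*Phi(z) = 0.687322.
Step 6: alpha = 0.05. fail to reject H0.

W+ = 28.5, W- = 37.5, W = min = 28.5, p = 0.687322, fail to reject H0.


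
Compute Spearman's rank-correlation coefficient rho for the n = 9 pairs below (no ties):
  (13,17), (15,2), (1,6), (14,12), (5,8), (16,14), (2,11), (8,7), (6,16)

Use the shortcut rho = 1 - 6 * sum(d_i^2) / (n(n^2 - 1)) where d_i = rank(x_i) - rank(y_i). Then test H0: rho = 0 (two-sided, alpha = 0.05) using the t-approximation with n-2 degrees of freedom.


Step 1: Rank x and y separately (midranks; no ties here).
rank(x): 13->6, 15->8, 1->1, 14->7, 5->3, 16->9, 2->2, 8->5, 6->4
rank(y): 17->9, 2->1, 6->2, 12->6, 8->4, 14->7, 11->5, 7->3, 16->8
Step 2: d_i = R_x(i) - R_y(i); compute d_i^2.
  (6-9)^2=9, (8-1)^2=49, (1-2)^2=1, (7-6)^2=1, (3-4)^2=1, (9-7)^2=4, (2-5)^2=9, (5-3)^2=4, (4-8)^2=16
sum(d^2) = 94.
Step 3: rho = 1 - 6*94 / (9*(9^2 - 1)) = 1 - 564/720 = 0.216667.
Step 4: Under H0, t = rho * sqrt((n-2)/(1-rho^2)) = 0.5872 ~ t(7).
Step 5: Two-sided p-value from the t-distribution with 7 df = 0.575515.
Step 6: alpha = 0.05. fail to reject H0.

rho = 0.2167, p = 0.575515, fail to reject H0 at alpha = 0.05.


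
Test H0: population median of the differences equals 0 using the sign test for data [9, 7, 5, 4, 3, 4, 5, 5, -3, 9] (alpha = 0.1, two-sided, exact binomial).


Step 1: Discard zero differences. Original n = 10; n_eff = number of nonzero differences = 10.
Nonzero differences (with sign): +9, +7, +5, +4, +3, +4, +5, +5, -3, +9
Step 2: Count signs: positive = 9, negative = 1.
Step 3: Under H0: P(positive) = 0.5, so the number of positives S ~ Bin(10, 0.5).
Step 4: Two-sided exact p-value = sum of Bin(10,0.5) probabilities at or below the observed probability = 0.021484.
Step 5: alpha = 0.1. reject H0.

n_eff = 10, pos = 9, neg = 1, p = 0.021484, reject H0.


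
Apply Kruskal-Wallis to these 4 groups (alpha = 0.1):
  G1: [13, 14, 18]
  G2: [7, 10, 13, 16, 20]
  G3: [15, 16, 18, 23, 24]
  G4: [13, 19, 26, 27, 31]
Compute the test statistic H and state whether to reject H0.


Step 1: Combine all N = 18 observations and assign midranks.
sorted (value, group, rank): (7,G2,1), (10,G2,2), (13,G1,4), (13,G2,4), (13,G4,4), (14,G1,6), (15,G3,7), (16,G2,8.5), (16,G3,8.5), (18,G1,10.5), (18,G3,10.5), (19,G4,12), (20,G2,13), (23,G3,14), (24,G3,15), (26,G4,16), (27,G4,17), (31,G4,18)
Step 2: Sum ranks within each group.
R_1 = 20.5 (n_1 = 3)
R_2 = 28.5 (n_2 = 5)
R_3 = 55 (n_3 = 5)
R_4 = 67 (n_4 = 5)
Step 3: H = 12/(N(N+1)) * sum(R_i^2/n_i) - 3(N+1)
     = 12/(18*19) * (20.5^2/3 + 28.5^2/5 + 55^2/5 + 67^2/5) - 3*19
     = 0.035088 * 1805.33 - 57
     = 6.345029.
Step 4: Ties present; correction factor C = 1 - 36/(18^3 - 18) = 0.993808. Corrected H = 6.345029 / 0.993808 = 6.384562.
Step 5: Under H0, H ~ chi^2(3); p-value = 0.094328.
Step 6: alpha = 0.1. reject H0.

H = 6.3846, df = 3, p = 0.094328, reject H0.


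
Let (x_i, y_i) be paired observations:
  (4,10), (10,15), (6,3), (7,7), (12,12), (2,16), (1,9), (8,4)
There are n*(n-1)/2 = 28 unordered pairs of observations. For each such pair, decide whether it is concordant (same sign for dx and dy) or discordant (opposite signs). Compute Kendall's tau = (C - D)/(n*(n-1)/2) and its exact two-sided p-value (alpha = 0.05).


Step 1: Enumerate the 28 unordered pairs (i,j) with i<j and classify each by sign(x_j-x_i) * sign(y_j-y_i).
  (1,2):dx=+6,dy=+5->C; (1,3):dx=+2,dy=-7->D; (1,4):dx=+3,dy=-3->D; (1,5):dx=+8,dy=+2->C
  (1,6):dx=-2,dy=+6->D; (1,7):dx=-3,dy=-1->C; (1,8):dx=+4,dy=-6->D; (2,3):dx=-4,dy=-12->C
  (2,4):dx=-3,dy=-8->C; (2,5):dx=+2,dy=-3->D; (2,6):dx=-8,dy=+1->D; (2,7):dx=-9,dy=-6->C
  (2,8):dx=-2,dy=-11->C; (3,4):dx=+1,dy=+4->C; (3,5):dx=+6,dy=+9->C; (3,6):dx=-4,dy=+13->D
  (3,7):dx=-5,dy=+6->D; (3,8):dx=+2,dy=+1->C; (4,5):dx=+5,dy=+5->C; (4,6):dx=-5,dy=+9->D
  (4,7):dx=-6,dy=+2->D; (4,8):dx=+1,dy=-3->D; (5,6):dx=-10,dy=+4->D; (5,7):dx=-11,dy=-3->C
  (5,8):dx=-4,dy=-8->C; (6,7):dx=-1,dy=-7->C; (6,8):dx=+6,dy=-12->D; (7,8):dx=+7,dy=-5->D
Step 2: C = 14, D = 14, total pairs = 28.
Step 3: tau = (C - D)/(n(n-1)/2) = (14 - 14)/28 = 0.000000.
Step 4: Exact two-sided p-value (enumerate n! = 40320 permutations of y under H0): p = 1.000000.
Step 5: alpha = 0.05. fail to reject H0.

tau_b = 0.0000 (C=14, D=14), p = 1.000000, fail to reject H0.


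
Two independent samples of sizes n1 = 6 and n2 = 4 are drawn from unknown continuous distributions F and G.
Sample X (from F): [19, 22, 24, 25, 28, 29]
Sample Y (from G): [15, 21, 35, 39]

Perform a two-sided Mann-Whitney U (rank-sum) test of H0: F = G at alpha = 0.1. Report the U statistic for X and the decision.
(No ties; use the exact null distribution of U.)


Step 1: Combine and sort all 10 observations; assign midranks.
sorted (value, group): (15,Y), (19,X), (21,Y), (22,X), (24,X), (25,X), (28,X), (29,X), (35,Y), (39,Y)
ranks: 15->1, 19->2, 21->3, 22->4, 24->5, 25->6, 28->7, 29->8, 35->9, 39->10
Step 2: Rank sum for X: R1 = 2 + 4 + 5 + 6 + 7 + 8 = 32.
Step 3: U_X = R1 - n1(n1+1)/2 = 32 - 6*7/2 = 32 - 21 = 11.
       U_Y = n1*n2 - U_X = 24 - 11 = 13.
Step 4: No ties, so the exact null distribution of U (based on enumerating the C(10,6) = 210 equally likely rank assignments) gives the two-sided p-value.
Step 5: p-value = 0.914286; compare to alpha = 0.1. fail to reject H0.

U_X = 11, p = 0.914286, fail to reject H0 at alpha = 0.1.


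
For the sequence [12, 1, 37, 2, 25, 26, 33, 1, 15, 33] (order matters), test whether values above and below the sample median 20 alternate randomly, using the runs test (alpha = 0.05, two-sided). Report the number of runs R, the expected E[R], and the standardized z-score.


Step 1: Compute median = 20; label A = above, B = below.
Labels in order: BBABAAABBA  (n_A = 5, n_B = 5)
Step 2: Count runs R = 6.
Step 3: Under H0 (random ordering), E[R] = 2*n_A*n_B/(n_A+n_B) + 1 = 2*5*5/10 + 1 = 6.0000.
        Var[R] = 2*n_A*n_B*(2*n_A*n_B - n_A - n_B) / ((n_A+n_B)^2 * (n_A+n_B-1)) = 2000/900 = 2.2222.
        SD[R] = 1.4907.
Step 4: R = E[R], so z = 0 with no continuity correction.
Step 5: Two-sided p-value via normal approximation = 2*(1 - Phi(|z|)) = 1.000000.
Step 6: alpha = 0.05. fail to reject H0.

R = 6, z = 0.0000, p = 1.000000, fail to reject H0.


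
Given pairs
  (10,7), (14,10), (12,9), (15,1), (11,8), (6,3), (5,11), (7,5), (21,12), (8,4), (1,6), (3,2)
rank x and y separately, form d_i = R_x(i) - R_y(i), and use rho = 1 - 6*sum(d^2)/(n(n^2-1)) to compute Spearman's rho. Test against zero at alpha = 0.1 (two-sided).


Step 1: Rank x and y separately (midranks; no ties here).
rank(x): 10->7, 14->10, 12->9, 15->11, 11->8, 6->4, 5->3, 7->5, 21->12, 8->6, 1->1, 3->2
rank(y): 7->7, 10->10, 9->9, 1->1, 8->8, 3->3, 11->11, 5->5, 12->12, 4->4, 6->6, 2->2
Step 2: d_i = R_x(i) - R_y(i); compute d_i^2.
  (7-7)^2=0, (10-10)^2=0, (9-9)^2=0, (11-1)^2=100, (8-8)^2=0, (4-3)^2=1, (3-11)^2=64, (5-5)^2=0, (12-12)^2=0, (6-4)^2=4, (1-6)^2=25, (2-2)^2=0
sum(d^2) = 194.
Step 3: rho = 1 - 6*194 / (12*(12^2 - 1)) = 1 - 1164/1716 = 0.321678.
Step 4: Under H0, t = rho * sqrt((n-2)/(1-rho^2)) = 1.0743 ~ t(10).
Step 5: Two-sided p-value from the t-distribution with 10 df = 0.307910.
Step 6: alpha = 0.1. fail to reject H0.

rho = 0.3217, p = 0.307910, fail to reject H0 at alpha = 0.1.


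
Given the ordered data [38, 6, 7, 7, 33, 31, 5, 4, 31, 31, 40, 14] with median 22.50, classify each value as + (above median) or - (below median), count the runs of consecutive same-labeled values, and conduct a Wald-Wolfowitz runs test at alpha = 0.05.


Step 1: Compute median = 22.50; label A = above, B = below.
Labels in order: ABBBAABBAAAB  (n_A = 6, n_B = 6)
Step 2: Count runs R = 6.
Step 3: Under H0 (random ordering), E[R] = 2*n_A*n_B/(n_A+n_B) + 1 = 2*6*6/12 + 1 = 7.0000.
        Var[R] = 2*n_A*n_B*(2*n_A*n_B - n_A - n_B) / ((n_A+n_B)^2 * (n_A+n_B-1)) = 4320/1584 = 2.7273.
        SD[R] = 1.6514.
Step 4: Continuity-corrected z = (R + 0.5 - E[R]) / SD[R] = (6 + 0.5 - 7.0000) / 1.6514 = -0.3028.
Step 5: Two-sided p-value via normal approximation = 2*(1 - Phi(|z|)) = 0.762069.
Step 6: alpha = 0.05. fail to reject H0.

R = 6, z = -0.3028, p = 0.762069, fail to reject H0.


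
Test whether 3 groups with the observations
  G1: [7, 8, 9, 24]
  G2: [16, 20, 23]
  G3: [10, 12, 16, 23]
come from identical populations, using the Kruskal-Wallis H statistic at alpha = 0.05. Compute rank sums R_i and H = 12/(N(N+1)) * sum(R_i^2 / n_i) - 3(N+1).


Step 1: Combine all N = 11 observations and assign midranks.
sorted (value, group, rank): (7,G1,1), (8,G1,2), (9,G1,3), (10,G3,4), (12,G3,5), (16,G2,6.5), (16,G3,6.5), (20,G2,8), (23,G2,9.5), (23,G3,9.5), (24,G1,11)
Step 2: Sum ranks within each group.
R_1 = 17 (n_1 = 4)
R_2 = 24 (n_2 = 3)
R_3 = 25 (n_3 = 4)
Step 3: H = 12/(N(N+1)) * sum(R_i^2/n_i) - 3(N+1)
     = 12/(11*12) * (17^2/4 + 24^2/3 + 25^2/4) - 3*12
     = 0.090909 * 420.5 - 36
     = 2.227273.
Step 4: Ties present; correction factor C = 1 - 12/(11^3 - 11) = 0.990909. Corrected H = 2.227273 / 0.990909 = 2.247706.
Step 5: Under H0, H ~ chi^2(2); p-value = 0.325025.
Step 6: alpha = 0.05. fail to reject H0.

H = 2.2477, df = 2, p = 0.325025, fail to reject H0.


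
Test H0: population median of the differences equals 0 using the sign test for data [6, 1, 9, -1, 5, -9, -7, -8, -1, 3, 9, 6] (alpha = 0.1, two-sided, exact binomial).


Step 1: Discard zero differences. Original n = 12; n_eff = number of nonzero differences = 12.
Nonzero differences (with sign): +6, +1, +9, -1, +5, -9, -7, -8, -1, +3, +9, +6
Step 2: Count signs: positive = 7, negative = 5.
Step 3: Under H0: P(positive) = 0.5, so the number of positives S ~ Bin(12, 0.5).
Step 4: Two-sided exact p-value = sum of Bin(12,0.5) probabilities at or below the observed probability = 0.774414.
Step 5: alpha = 0.1. fail to reject H0.

n_eff = 12, pos = 7, neg = 5, p = 0.774414, fail to reject H0.


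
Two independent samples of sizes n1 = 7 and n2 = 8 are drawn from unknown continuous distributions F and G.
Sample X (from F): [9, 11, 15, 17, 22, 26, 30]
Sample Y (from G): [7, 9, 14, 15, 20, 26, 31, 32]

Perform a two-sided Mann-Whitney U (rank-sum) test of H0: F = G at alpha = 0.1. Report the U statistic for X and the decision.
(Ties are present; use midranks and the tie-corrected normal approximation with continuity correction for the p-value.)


Step 1: Combine and sort all 15 observations; assign midranks.
sorted (value, group): (7,Y), (9,X), (9,Y), (11,X), (14,Y), (15,X), (15,Y), (17,X), (20,Y), (22,X), (26,X), (26,Y), (30,X), (31,Y), (32,Y)
ranks: 7->1, 9->2.5, 9->2.5, 11->4, 14->5, 15->6.5, 15->6.5, 17->8, 20->9, 22->10, 26->11.5, 26->11.5, 30->13, 31->14, 32->15
Step 2: Rank sum for X: R1 = 2.5 + 4 + 6.5 + 8 + 10 + 11.5 + 13 = 55.5.
Step 3: U_X = R1 - n1(n1+1)/2 = 55.5 - 7*8/2 = 55.5 - 28 = 27.5.
       U_Y = n1*n2 - U_X = 56 - 27.5 = 28.5.
Step 4: Ties are present, so use the tie-corrected normal approximation (with continuity correction) for the p-value.
Step 5: p-value = 1.000000; compare to alpha = 0.1. fail to reject H0.

U_X = 27.5, p = 1.000000, fail to reject H0 at alpha = 0.1.


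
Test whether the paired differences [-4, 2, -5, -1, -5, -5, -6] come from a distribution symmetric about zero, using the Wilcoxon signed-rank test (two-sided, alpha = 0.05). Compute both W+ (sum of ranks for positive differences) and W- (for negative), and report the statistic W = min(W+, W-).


Step 1: Drop any zero differences (none here) and take |d_i|.
|d| = [4, 2, 5, 1, 5, 5, 6]
Step 2: Midrank |d_i| (ties get averaged ranks).
ranks: |4|->3, |2|->2, |5|->5, |1|->1, |5|->5, |5|->5, |6|->7
Step 3: Attach original signs; sum ranks with positive sign and with negative sign.
W+ = 2 = 2
W- = 3 + 5 + 1 + 5 + 5 + 7 = 26
(Check: W+ + W- = 28 should equal n(n+1)/2 = 28.)
Step 4: Test statistic W = min(W+, W-) = 2.
Step 5: Ties in |d|, so use the tie-corrected normal approximation.
        E[W] = n(n+1)/4 = 7*8/4 = 14.
        Tie groups: |d|=5 (t=3); sum(t^3 - t) = 24.
        Var[W] = n(n+1)(2n+1)/24 - sum(t^3-t)/48 = 840/24 - 24/48 = 34.5.
        z = (W - E[W]) / sqrt(Var[W]) = (2 - 14) / 5.8737 = -2.0430.
        Two-sided p = 2*Phi(z) = 0.041051.
Step 6: alpha = 0.05. reject H0.

W+ = 2, W- = 26, W = min = 2, p = 0.041051, reject H0.


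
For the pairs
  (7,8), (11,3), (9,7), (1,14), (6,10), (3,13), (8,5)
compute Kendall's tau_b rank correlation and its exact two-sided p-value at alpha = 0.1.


Step 1: Enumerate the 21 unordered pairs (i,j) with i<j and classify each by sign(x_j-x_i) * sign(y_j-y_i).
  (1,2):dx=+4,dy=-5->D; (1,3):dx=+2,dy=-1->D; (1,4):dx=-6,dy=+6->D; (1,5):dx=-1,dy=+2->D
  (1,6):dx=-4,dy=+5->D; (1,7):dx=+1,dy=-3->D; (2,3):dx=-2,dy=+4->D; (2,4):dx=-10,dy=+11->D
  (2,5):dx=-5,dy=+7->D; (2,6):dx=-8,dy=+10->D; (2,7):dx=-3,dy=+2->D; (3,4):dx=-8,dy=+7->D
  (3,5):dx=-3,dy=+3->D; (3,6):dx=-6,dy=+6->D; (3,7):dx=-1,dy=-2->C; (4,5):dx=+5,dy=-4->D
  (4,6):dx=+2,dy=-1->D; (4,7):dx=+7,dy=-9->D; (5,6):dx=-3,dy=+3->D; (5,7):dx=+2,dy=-5->D
  (6,7):dx=+5,dy=-8->D
Step 2: C = 1, D = 20, total pairs = 21.
Step 3: tau = (C - D)/(n(n-1)/2) = (1 - 20)/21 = -0.904762.
Step 4: Exact two-sided p-value (enumerate n! = 5040 permutations of y under H0): p = 0.002778.
Step 5: alpha = 0.1. reject H0.

tau_b = -0.9048 (C=1, D=20), p = 0.002778, reject H0.


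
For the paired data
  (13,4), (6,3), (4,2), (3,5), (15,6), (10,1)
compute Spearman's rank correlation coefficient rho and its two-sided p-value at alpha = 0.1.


Step 1: Rank x and y separately (midranks; no ties here).
rank(x): 13->5, 6->3, 4->2, 3->1, 15->6, 10->4
rank(y): 4->4, 3->3, 2->2, 5->5, 6->6, 1->1
Step 2: d_i = R_x(i) - R_y(i); compute d_i^2.
  (5-4)^2=1, (3-3)^2=0, (2-2)^2=0, (1-5)^2=16, (6-6)^2=0, (4-1)^2=9
sum(d^2) = 26.
Step 3: rho = 1 - 6*26 / (6*(6^2 - 1)) = 1 - 156/210 = 0.257143.
Step 4: Under H0, t = rho * sqrt((n-2)/(1-rho^2)) = 0.5322 ~ t(4).
Step 5: Two-sided p-value from the t-distribution with 4 df = 0.622787.
Step 6: alpha = 0.1. fail to reject H0.

rho = 0.2571, p = 0.622787, fail to reject H0 at alpha = 0.1.


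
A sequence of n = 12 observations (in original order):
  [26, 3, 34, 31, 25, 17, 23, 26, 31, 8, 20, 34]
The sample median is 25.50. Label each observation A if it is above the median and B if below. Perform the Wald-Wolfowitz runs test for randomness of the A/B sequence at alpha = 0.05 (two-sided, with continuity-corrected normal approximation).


Step 1: Compute median = 25.50; label A = above, B = below.
Labels in order: ABAABBBAABBA  (n_A = 6, n_B = 6)
Step 2: Count runs R = 7.
Step 3: Under H0 (random ordering), E[R] = 2*n_A*n_B/(n_A+n_B) + 1 = 2*6*6/12 + 1 = 7.0000.
        Var[R] = 2*n_A*n_B*(2*n_A*n_B - n_A - n_B) / ((n_A+n_B)^2 * (n_A+n_B-1)) = 4320/1584 = 2.7273.
        SD[R] = 1.6514.
Step 4: R = E[R], so z = 0 with no continuity correction.
Step 5: Two-sided p-value via normal approximation = 2*(1 - Phi(|z|)) = 1.000000.
Step 6: alpha = 0.05. fail to reject H0.

R = 7, z = 0.0000, p = 1.000000, fail to reject H0.


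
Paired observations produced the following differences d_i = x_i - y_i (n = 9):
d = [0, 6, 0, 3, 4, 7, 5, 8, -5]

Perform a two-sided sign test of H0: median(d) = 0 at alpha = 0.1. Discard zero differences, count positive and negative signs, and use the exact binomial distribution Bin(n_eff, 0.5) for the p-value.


Step 1: Discard zero differences. Original n = 9; n_eff = number of nonzero differences = 7.
Nonzero differences (with sign): +6, +3, +4, +7, +5, +8, -5
Step 2: Count signs: positive = 6, negative = 1.
Step 3: Under H0: P(positive) = 0.5, so the number of positives S ~ Bin(7, 0.5).
Step 4: Two-sided exact p-value = sum of Bin(7,0.5) probabilities at or below the observed probability = 0.125000.
Step 5: alpha = 0.1. fail to reject H0.

n_eff = 7, pos = 6, neg = 1, p = 0.125000, fail to reject H0.
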